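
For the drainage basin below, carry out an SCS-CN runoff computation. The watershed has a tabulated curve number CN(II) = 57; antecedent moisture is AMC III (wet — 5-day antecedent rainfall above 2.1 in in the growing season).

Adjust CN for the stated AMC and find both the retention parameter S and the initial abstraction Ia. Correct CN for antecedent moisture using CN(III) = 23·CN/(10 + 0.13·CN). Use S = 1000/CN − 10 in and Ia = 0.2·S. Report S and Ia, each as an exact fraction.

S = 4300/1311 in ≈ 3.280 in; Ia = 860/1311 in ≈ 0.656 in

Wet (AMC III): CN(III) = 23·57/(10 + 0.13·57) = 1311/(1741/100) = 131100/1741 ≈ 75.302
Retention S: 1000/CN − 10 with CN=75.302 → S = 4300/1311 ≈ 3.280 in
Initial abstraction Ia = S/5 = (4300/1311)/5 = 860/1311 ≈ 0.656 in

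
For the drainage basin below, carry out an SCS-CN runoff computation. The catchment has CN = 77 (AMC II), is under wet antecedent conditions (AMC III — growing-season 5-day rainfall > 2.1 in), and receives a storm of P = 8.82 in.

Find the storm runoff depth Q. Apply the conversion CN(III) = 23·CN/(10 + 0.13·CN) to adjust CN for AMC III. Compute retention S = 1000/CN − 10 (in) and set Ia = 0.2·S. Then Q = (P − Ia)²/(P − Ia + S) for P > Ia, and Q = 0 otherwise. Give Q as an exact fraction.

Q = 1086163849/146134450 in ≈ 7.433 in

Wet (AMC III): CN(III) = 23·77/(10 + 0.13·77) = 1771/(2001/100) = 7700/87 ≈ 88.506
S = 1000/(7700/87) − 10 = 100/77 in ≈ 1.299 in
Ia = 0.2·(100/77) = 20/77 in ≈ 0.260 in
P − Ia = 8.820 − 0.260 = 32957/3850 ≈ 8.560 in (> 0, runoff occurs)
Runoff Q = (P−Ia)²/(P−Ia+S) = (8.560)²/(8.560+1.299) = 1086163849/146134450 ≈ 7.433 in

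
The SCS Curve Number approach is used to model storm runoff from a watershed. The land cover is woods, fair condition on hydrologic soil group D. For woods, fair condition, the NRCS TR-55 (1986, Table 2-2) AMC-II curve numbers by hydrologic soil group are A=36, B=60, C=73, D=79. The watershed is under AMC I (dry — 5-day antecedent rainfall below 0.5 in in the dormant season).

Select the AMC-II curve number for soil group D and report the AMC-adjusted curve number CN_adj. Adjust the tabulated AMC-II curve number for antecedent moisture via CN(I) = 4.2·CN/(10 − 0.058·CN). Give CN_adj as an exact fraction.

NRCS table: woods, fair condition, soil group D → CN(II) = 79
Dry (AMC I): CN(I) = 4.2·79/(10 − 0.058·79) = (1659/5)/(2709/500) = 7900/129 ≈ 61.240

CN_adj = 7900/129 ≈ 61.240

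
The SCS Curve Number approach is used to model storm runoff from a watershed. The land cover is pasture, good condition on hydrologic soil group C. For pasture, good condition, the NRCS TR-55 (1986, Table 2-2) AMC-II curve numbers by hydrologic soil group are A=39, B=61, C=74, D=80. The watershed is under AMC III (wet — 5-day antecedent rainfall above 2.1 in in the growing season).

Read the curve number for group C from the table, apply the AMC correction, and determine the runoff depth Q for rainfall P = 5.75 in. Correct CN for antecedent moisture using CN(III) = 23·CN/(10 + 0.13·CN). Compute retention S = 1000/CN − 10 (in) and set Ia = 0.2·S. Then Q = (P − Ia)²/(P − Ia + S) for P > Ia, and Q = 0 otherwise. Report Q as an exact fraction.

NRCS table: pasture, good condition, soil group C → CN(II) = 74
Adjust CN=74 to AMC III: 23·74/(10 + 0.13·74) → 1702 ÷ (981/50) = 85100/981 ≈ 86.748
S = 1000/(85100/981) − 10 = 1300/851 in ≈ 1.528 in
Ia = 0.2·(1300/851) = 260/851 in ≈ 0.306 in
Excess rainfall: 5.750 − 0.306 = 5.444 in; P > Ia so Q > 0
Q: (18533/3404)² ÷ (23733/3404) = 343472089/80787132 in (≈ 4.252 in)

Q = 343472089/80787132 in ≈ 4.252 in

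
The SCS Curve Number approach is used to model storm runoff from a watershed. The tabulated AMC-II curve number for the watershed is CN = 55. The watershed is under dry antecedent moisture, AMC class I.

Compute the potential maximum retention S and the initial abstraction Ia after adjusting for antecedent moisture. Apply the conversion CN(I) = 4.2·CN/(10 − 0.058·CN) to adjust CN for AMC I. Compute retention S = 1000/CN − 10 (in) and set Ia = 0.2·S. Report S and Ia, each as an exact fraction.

Dry (AMC I): CN(I) = 4.2·55/(10 − 0.058·55) = 231/(681/100) = 7700/227 ≈ 33.921
Max retention: S = 1000/(7700/227) − 10 = 1500/77 in (≈ 19.481 in)
Ia = 0.2·(1500/77) = 300/77 in ≈ 3.896 in

S = 1500/77 in ≈ 19.481 in; Ia = 300/77 in ≈ 3.896 in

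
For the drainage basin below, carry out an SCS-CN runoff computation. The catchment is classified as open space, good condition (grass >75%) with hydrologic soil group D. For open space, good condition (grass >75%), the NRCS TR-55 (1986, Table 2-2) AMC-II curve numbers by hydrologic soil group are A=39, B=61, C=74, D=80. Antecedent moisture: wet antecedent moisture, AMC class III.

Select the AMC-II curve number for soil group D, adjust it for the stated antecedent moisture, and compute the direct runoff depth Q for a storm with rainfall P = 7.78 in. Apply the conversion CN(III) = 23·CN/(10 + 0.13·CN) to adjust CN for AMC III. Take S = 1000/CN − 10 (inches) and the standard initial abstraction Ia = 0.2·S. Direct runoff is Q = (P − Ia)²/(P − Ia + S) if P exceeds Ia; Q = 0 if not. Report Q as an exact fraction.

Q = 75637809/11439050 in ≈ 6.612 in

NRCS table: open space, good condition (grass >75%), soil group D → CN(II) = 80
Adjust CN=80 to AMC III: 23·80/(10 + 0.13·80) → 1840 ÷ (102/5) = 4600/51 ≈ 90.196
Max retention: S = 1000/(4600/51) − 10 = 25/23 in (≈ 1.087 in)
Ia = 0.2S: 0.2·1.087 = 0.217 in (exactly 5/23)
Since P=7.780 > Ia=0.217: effective rainfall P−Ia = 8697/1150 in
Q = (8697/1150)²/((8697/1150) + 25/23) = (75637809/1322500)/(9947/1150) = 75637809/11439050 in ≈ 6.612 in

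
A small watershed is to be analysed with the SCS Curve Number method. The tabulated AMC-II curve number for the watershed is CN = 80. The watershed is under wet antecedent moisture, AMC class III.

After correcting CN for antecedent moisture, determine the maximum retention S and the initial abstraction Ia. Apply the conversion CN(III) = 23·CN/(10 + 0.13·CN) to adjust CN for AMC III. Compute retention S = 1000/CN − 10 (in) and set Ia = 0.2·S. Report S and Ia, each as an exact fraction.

CN(III) from CN(II)=80: (23·80)/(10 + 0.13·80) = 4600/51 ≈ 90.196
S = 1000/(4600/51) − 10 = 25/23 in ≈ 1.087 in
Ia = 0.2S: 0.2·1.087 = 0.217 in (exactly 5/23)

S = 25/23 in ≈ 1.087 in; Ia = 5/23 in ≈ 0.217 in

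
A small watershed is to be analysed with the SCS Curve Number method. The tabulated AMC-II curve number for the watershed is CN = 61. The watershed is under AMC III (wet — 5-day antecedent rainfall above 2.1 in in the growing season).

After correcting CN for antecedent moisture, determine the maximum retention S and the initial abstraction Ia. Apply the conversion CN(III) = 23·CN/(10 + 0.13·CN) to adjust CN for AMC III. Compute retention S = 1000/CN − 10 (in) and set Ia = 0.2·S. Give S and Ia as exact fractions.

S = 3900/1403 in ≈ 2.780 in; Ia = 780/1403 in ≈ 0.556 in

Wet (AMC III): CN(III) = 23·61/(10 + 0.13·61) = 1403/(1793/100) = 140300/1793 ≈ 78.249
Retention S: 1000/CN − 10 with CN=78.249 → S = 3900/1403 ≈ 2.780 in
Ia = 0.2S: 0.2·2.780 = 0.556 in (exactly 780/1403)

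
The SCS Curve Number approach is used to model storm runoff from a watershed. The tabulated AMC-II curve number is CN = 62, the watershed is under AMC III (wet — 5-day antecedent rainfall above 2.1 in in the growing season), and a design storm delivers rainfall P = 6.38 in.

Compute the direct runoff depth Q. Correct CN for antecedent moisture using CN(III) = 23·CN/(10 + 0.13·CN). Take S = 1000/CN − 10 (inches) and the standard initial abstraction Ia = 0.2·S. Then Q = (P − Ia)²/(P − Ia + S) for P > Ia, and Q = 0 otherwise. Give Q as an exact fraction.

Wet (AMC III): CN(III) = 23·62/(10 + 0.13·62) = 1426/(903/50) = 71300/903 ≈ 78.959
Retention S: 1000/CN − 10 with CN=78.959 → S = 1900/713 ≈ 2.665 in
Initial abstraction Ia = S/5 = (1900/713)/5 = 380/713 ≈ 0.533 in
Excess rainfall: 6.380 − 0.533 = 5.847 in; P > Ia so Q > 0
Runoff Q = (P−Ia)²/(P−Ia+S) = (5.847)²/(5.847+2.665) = 43450151809/10817885550 ≈ 4.017 in

Q = 43450151809/10817885550 in ≈ 4.017 in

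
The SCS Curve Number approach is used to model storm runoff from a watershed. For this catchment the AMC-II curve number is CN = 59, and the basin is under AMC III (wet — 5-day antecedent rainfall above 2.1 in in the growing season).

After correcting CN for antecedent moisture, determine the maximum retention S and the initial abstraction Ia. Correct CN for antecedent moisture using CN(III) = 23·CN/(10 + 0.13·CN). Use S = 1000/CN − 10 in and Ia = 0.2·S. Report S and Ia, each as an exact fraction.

CN(III) from CN(II)=59: (23·59)/(10 + 0.13·59) = 135700/1767 ≈ 76.797
Retention S: 1000/CN − 10 with CN=76.797 → S = 4100/1357 ≈ 3.021 in
Ia = 0.2S: 0.2·3.021 = 0.604 in (exactly 820/1357)

S = 4100/1357 in ≈ 3.021 in; Ia = 820/1357 in ≈ 0.604 in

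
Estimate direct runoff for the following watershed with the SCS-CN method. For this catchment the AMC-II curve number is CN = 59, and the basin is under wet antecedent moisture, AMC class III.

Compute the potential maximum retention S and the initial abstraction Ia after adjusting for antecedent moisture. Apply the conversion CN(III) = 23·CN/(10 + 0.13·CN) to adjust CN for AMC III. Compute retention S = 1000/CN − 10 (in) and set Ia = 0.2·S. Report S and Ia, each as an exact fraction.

Wet (AMC III): CN(III) = 23·59/(10 + 0.13·59) = 1357/(1767/100) = 135700/1767 ≈ 76.797
Retention S: 1000/CN − 10 with CN=76.797 → S = 4100/1357 ≈ 3.021 in
Initial abstraction Ia = S/5 = (4100/1357)/5 = 820/1357 ≈ 0.604 in

S = 4100/1357 in ≈ 3.021 in; Ia = 820/1357 in ≈ 0.604 in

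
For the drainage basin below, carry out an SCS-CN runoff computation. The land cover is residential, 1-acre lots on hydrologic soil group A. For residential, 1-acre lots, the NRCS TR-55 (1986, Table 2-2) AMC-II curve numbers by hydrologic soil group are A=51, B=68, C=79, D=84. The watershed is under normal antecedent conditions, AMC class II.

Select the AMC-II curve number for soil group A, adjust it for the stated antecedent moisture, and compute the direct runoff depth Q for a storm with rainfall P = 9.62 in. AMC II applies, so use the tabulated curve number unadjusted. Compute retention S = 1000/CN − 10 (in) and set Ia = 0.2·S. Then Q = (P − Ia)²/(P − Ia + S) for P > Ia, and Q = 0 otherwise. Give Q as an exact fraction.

NRCS table: residential, 1-acre lots, soil group A → CN(II) = 51
Average conditions: CN = 51 (no AMC adjustment).
Max retention: S = 1000/51 − 10 = 490/51 in (≈ 9.608 in)
Initial abstraction Ia = S/5 = (490/51)/5 = 98/51 ≈ 1.922 in
Excess rainfall: 9.620 − 1.922 = 7.698 in; P > Ia so Q > 0
Runoff Q = (P−Ia)²/(P−Ia+S) = (7.698)²/(7.698+9.608) = 385376161/112534050 ≈ 3.425 in

Q = 385376161/112534050 in ≈ 3.425 in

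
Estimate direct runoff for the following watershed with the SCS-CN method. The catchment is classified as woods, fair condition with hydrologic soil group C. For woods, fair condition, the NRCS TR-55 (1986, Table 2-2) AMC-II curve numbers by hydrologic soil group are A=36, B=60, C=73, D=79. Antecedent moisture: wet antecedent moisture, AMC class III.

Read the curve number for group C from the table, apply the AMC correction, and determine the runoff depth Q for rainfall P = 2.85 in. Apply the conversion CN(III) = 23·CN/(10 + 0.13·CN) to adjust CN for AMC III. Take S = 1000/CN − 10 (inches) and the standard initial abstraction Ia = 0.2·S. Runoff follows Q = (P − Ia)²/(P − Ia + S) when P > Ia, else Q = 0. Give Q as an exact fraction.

Q = 2402839803/1554787580 in ≈ 1.545 in

NRCS table: woods, fair condition, soil group C → CN(II) = 73
CN(III) from CN(II)=73: (23·73)/(10 + 0.13·73) = 167900/1949 ≈ 86.147
Max retention: S = 1000/(167900/1949) − 10 = 2700/1679 in (≈ 1.608 in)
Ia = 0.2S: 0.2·1.608 = 0.322 in (exactly 540/1679)
Excess rainfall: 2.850 − 0.322 = 2.528 in; P > Ia so Q > 0
Q = (84903/33580)²/((84903/33580) + 2700/1679) = (7208519409/1127616400)/(138903/33580) = 2402839803/1554787580 in ≈ 1.545 in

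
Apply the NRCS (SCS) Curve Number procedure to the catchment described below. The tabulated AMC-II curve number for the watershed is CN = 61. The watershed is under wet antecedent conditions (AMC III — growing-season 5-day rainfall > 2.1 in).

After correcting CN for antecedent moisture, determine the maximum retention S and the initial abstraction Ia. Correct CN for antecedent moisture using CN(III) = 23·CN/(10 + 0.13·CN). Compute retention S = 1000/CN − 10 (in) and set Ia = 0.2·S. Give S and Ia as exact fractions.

S = 3900/1403 in ≈ 2.780 in; Ia = 780/1403 in ≈ 0.556 in

Wet (AMC III): CN(III) = 23·61/(10 + 0.13·61) = 1403/(1793/100) = 140300/1793 ≈ 78.249
Retention S: 1000/CN − 10 with CN=78.249 → S = 3900/1403 ≈ 2.780 in
Ia = 0.2S: 0.2·2.780 = 0.556 in (exactly 780/1403)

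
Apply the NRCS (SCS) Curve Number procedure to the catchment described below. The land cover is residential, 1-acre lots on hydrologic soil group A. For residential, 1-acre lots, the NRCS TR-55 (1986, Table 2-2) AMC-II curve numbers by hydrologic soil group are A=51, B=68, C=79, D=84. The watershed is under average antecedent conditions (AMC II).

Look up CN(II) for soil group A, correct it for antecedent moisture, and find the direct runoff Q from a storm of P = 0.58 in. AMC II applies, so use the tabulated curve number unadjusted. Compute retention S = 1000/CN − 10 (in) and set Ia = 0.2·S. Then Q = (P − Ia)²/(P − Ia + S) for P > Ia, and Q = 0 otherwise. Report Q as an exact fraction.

Q = 0 in ≈ 0.000 in

NRCS table: residential, 1-acre lots, soil group A → CN(II) = 51
AMC II — tabulated CN = 51 applies directly.
Max retention: S = 1000/51 − 10 = 490/51 in (≈ 9.608 in)
Ia = 0.2S: 0.2·9.608 = 1.922 in (exactly 98/51)
P = 0.580 ≤ Ia = 1.922 in: entire storm abstracted, Q = 0.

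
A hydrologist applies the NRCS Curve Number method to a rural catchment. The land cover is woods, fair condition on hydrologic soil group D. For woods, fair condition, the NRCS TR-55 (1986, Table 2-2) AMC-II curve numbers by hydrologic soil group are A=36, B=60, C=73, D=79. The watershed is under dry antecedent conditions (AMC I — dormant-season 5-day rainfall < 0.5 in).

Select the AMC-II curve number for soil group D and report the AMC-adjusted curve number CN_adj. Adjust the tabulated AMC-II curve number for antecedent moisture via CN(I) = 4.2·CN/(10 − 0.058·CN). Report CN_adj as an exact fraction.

NRCS table: woods, fair condition, soil group D → CN(II) = 79
CN(I) from CN(II)=79: (4.2·79)/(10 − 0.058·79) = 7900/129 ≈ 61.240

CN_adj = 7900/129 ≈ 61.240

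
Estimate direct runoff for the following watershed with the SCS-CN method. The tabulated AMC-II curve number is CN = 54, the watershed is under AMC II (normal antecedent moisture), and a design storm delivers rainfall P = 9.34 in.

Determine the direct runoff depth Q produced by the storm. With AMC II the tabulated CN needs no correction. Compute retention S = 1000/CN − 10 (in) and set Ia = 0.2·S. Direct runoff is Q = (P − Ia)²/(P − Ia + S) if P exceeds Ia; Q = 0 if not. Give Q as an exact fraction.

Q = 106275481/29442150 in ≈ 3.610 in

CN(II) = 54; AMC II needs no correction.
Retention S: 1000/CN − 10 with CN=54.000 → S = 230/27 ≈ 8.519 in
Ia = 0.2S: 0.2·8.519 = 1.704 in (exactly 46/27)
Excess rainfall: 9.340 − 1.704 = 7.636 in; P > Ia so Q > 0
Q = (10309/1350)²/((10309/1350) + 230/27) = (106275481/1822500)/(21809/1350) = 106275481/29442150 in ≈ 3.610 in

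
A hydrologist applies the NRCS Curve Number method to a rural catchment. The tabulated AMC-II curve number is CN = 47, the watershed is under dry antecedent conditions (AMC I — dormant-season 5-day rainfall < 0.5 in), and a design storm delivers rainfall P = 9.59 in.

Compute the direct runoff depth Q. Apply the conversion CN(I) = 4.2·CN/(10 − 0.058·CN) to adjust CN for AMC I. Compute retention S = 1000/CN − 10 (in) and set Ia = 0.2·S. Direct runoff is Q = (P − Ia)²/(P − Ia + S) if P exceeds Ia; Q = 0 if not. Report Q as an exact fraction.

CN(I) from CN(II)=47: (4.2·47)/(10 − 0.058·47) = 98700/3637 ≈ 27.138
S = 1000/(98700/3637) − 10 = 26500/987 in ≈ 26.849 in
Initial abstraction Ia = S/5 = (26500/987)/5 = 5300/987 ≈ 5.370 in
Since P=9.590 > Ia=5.370: effective rainfall P−Ia = 416533/98700 in
Q = (416533/98700)²/((416533/98700) + 26500/987) = (173499740089/9741690000)/(3066533/98700) = 173499740089/302666807100 in ≈ 0.573 in

Q = 173499740089/302666807100 in ≈ 0.573 in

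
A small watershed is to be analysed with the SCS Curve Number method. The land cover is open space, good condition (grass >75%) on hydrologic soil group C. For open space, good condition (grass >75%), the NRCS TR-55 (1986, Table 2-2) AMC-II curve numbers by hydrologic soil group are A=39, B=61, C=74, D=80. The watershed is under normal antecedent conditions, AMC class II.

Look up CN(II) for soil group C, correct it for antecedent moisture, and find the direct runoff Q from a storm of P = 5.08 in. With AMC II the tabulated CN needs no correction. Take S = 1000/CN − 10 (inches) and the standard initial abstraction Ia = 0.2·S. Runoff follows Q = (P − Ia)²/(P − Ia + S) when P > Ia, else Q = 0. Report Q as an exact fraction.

Q = 16394401/6751575 in ≈ 2.428 in

NRCS table: open space, good condition (grass >75%), soil group C → CN(II) = 74
AMC II — tabulated CN = 74 applies directly.
Retention S: 1000/CN − 10 with CN=74.000 → S = 130/37 ≈ 3.514 in
Ia = 0.2·(130/37) = 26/37 in ≈ 0.703 in
Excess rainfall: 5.080 − 0.703 = 4.377 in; P > Ia so Q > 0
Q = (4049/925)²/((4049/925) + 130/37) = (16394401/855625)/(7299/925) = 16394401/6751575 in ≈ 2.428 in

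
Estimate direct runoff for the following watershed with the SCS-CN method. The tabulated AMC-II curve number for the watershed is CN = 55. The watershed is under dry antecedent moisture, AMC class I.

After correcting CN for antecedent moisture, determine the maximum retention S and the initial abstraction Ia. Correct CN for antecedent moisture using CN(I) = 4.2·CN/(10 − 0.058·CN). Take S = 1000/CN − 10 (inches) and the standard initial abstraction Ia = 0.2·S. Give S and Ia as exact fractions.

S = 1500/77 in ≈ 19.481 in; Ia = 300/77 in ≈ 3.896 in

CN(I) from CN(II)=55: (4.2·55)/(10 − 0.058·55) = 7700/227 ≈ 33.921
Retention S: 1000/CN − 10 with CN=33.921 → S = 1500/77 ≈ 19.481 in
Ia = 0.2·(1500/77) = 300/77 in ≈ 3.896 in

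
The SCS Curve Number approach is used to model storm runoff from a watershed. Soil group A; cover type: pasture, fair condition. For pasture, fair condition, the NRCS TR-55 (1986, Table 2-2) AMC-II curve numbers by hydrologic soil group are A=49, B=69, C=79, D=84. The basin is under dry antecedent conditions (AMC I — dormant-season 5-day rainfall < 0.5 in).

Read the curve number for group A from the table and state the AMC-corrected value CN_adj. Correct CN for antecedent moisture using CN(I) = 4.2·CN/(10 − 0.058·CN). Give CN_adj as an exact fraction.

NRCS table: pasture, fair condition, soil group A → CN(II) = 49
Adjust CN=49 to AMC I: 4.2·49/(10 − 0.058·49) → (1029/5) ÷ (3579/500) = 34300/1193 ≈ 28.751

CN_adj = 34300/1193 ≈ 28.751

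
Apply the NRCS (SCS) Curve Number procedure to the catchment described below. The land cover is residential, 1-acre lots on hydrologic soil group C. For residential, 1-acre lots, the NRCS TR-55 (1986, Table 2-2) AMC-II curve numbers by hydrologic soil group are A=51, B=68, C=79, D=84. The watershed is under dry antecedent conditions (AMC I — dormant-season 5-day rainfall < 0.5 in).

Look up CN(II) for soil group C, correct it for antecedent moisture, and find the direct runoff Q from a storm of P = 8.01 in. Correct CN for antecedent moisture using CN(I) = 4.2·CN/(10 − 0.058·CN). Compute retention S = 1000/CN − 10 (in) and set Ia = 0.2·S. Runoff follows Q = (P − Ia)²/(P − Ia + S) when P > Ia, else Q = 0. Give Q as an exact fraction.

Q = 2838651841/815904100 in ≈ 3.479 in

NRCS table: residential, 1-acre lots, soil group C → CN(II) = 79
CN(I) from CN(II)=79: (4.2·79)/(10 − 0.058·79) = 7900/129 ≈ 61.240
Max retention: S = 1000/(7900/129) − 10 = 500/79 in (≈ 6.329 in)
Ia = 0.2·(500/79) = 100/79 in ≈ 1.266 in
P − Ia = 8.010 − 1.266 = 53279/7900 ≈ 6.744 in (> 0, runoff occurs)
Q: (53279/7900)² ÷ (103279/7900) = 2838651841/815904100 in (≈ 3.479 in)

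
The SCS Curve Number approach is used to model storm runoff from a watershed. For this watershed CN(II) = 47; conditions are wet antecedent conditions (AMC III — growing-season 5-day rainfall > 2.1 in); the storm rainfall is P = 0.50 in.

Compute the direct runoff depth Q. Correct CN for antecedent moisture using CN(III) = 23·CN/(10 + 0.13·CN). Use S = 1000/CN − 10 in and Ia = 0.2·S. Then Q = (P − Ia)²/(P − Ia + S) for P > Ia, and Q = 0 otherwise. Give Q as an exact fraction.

CN(III) from CN(II)=47: (23·47)/(10 + 0.13·47) = 108100/1611 ≈ 67.101
Retention S: 1000/CN − 10 with CN=67.101 → S = 5300/1081 ≈ 4.903 in
Ia = 0.2S: 0.2·4.903 = 0.981 in (exactly 1060/1081)
P = 0.500 ≤ Ia = 0.981 in: entire storm abstracted, Q = 0.

Q = 0 in ≈ 0.000 in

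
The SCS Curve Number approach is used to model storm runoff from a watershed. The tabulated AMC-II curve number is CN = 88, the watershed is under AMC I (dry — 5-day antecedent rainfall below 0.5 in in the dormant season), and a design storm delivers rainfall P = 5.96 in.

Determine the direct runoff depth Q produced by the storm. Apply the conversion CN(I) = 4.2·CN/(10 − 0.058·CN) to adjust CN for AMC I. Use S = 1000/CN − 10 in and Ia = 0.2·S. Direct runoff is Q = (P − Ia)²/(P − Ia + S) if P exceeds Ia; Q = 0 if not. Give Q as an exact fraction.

CN(I) from CN(II)=88: (4.2·88)/(10 − 0.058·88) = 3850/51 ≈ 75.490
Max retention: S = 1000/(3850/51) − 10 = 250/77 in (≈ 3.247 in)
Ia = 0.2S: 0.2·3.247 = 0.649 in (exactly 50/77)
Since P=5.960 > Ia=0.649: effective rainfall P−Ia = 10223/1925 in
Q = (10223/1925)²/((10223/1925) + 250/77) = (104509729/3705625)/(16473/1925) = 104509729/31710525 in ≈ 3.296 in

Q = 104509729/31710525 in ≈ 3.296 in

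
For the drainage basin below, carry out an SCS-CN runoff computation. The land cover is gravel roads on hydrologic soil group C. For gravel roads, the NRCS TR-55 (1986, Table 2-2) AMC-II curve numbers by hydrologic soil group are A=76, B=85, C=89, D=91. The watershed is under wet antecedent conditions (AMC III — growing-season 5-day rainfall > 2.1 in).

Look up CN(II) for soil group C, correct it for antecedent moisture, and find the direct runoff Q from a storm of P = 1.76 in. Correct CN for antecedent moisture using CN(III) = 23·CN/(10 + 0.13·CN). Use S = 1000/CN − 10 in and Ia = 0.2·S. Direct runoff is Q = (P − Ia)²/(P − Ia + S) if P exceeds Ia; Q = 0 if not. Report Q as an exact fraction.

Q = 162539696/130342725 in ≈ 1.247 in

NRCS table: gravel roads, soil group C → CN(II) = 89
CN(III) from CN(II)=89: (23·89)/(10 + 0.13·89) = 204700/2157 ≈ 94.900
Retention S: 1000/CN − 10 with CN=94.900 → S = 1100/2047 ≈ 0.537 in
Ia = 0.2S: 0.2·0.537 = 0.107 in (exactly 220/2047)
Excess rainfall: 1.760 − 0.107 = 1.653 in; P > Ia so Q > 0
Runoff Q = (P−Ia)²/(P−Ia+S) = (1.653)²/(1.653+0.537) = 162539696/130342725 ≈ 1.247 in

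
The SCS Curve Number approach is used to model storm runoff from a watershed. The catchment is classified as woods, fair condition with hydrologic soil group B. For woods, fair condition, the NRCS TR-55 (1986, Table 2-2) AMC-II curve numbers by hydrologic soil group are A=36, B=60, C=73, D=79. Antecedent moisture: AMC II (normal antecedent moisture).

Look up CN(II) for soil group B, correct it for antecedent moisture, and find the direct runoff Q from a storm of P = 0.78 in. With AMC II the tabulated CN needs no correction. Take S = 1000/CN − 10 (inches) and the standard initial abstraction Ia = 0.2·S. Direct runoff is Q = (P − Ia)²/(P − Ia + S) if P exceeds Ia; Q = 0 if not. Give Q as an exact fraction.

Q = 0 in ≈ 0.000 in

NRCS table: woods, fair condition, soil group B → CN(II) = 60
AMC II — tabulated CN = 60 applies directly.
S = 1000/60 − 10 = 20/3 in ≈ 6.667 in
Initial abstraction Ia = S/5 = (20/3)/5 = 4/3 ≈ 1.333 in
P = 0.780 ≤ Ia = 1.333 in: entire storm abstracted, Q = 0.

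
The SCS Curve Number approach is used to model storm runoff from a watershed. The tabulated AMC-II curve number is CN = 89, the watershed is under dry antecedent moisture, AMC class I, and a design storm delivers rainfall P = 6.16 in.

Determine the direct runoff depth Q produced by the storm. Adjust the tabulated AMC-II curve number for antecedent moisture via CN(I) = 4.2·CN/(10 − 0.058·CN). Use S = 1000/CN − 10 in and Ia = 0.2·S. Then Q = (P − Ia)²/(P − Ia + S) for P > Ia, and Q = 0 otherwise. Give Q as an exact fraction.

CN(I) from CN(II)=89: (4.2·89)/(10 − 0.058·89) = 186900/2419 ≈ 77.263
Retention S: 1000/CN − 10 with CN=77.263 → S = 5500/1869 ≈ 2.943 in
Ia = 0.2·(5500/1869) = 1100/1869 in ≈ 0.589 in
Since P=6.160 > Ia=0.589: effective rainfall P−Ia = 260326/46725 in
Runoff Q = (P−Ia)²/(P−Ia+S) = (5.571)²/(5.571+2.943) = 3080437558/844928175 ≈ 3.646 in

Q = 3080437558/844928175 in ≈ 3.646 in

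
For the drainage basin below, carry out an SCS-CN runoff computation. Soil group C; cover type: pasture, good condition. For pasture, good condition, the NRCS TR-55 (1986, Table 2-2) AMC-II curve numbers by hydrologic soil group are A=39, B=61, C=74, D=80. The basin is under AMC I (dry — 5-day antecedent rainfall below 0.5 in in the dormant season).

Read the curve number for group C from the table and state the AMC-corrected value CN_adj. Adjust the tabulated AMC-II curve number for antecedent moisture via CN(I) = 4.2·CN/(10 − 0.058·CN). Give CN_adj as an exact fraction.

NRCS table: pasture, good condition, soil group C → CN(II) = 74
CN(I) from CN(II)=74: (4.2·74)/(10 − 0.058·74) = 77700/1427 ≈ 54.450

CN_adj = 77700/1427 ≈ 54.450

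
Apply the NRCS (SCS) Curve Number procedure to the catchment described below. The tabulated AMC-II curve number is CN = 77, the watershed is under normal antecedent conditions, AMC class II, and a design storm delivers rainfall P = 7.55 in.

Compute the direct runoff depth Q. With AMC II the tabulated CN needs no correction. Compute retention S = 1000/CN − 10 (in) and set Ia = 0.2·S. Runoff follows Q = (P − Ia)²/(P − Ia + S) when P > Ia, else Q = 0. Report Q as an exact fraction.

Q = 114639849/23572780 in ≈ 4.863 in

CN(II) = 77; AMC II needs no correction.
Retention S: 1000/CN − 10 with CN=77.000 → S = 230/77 ≈ 2.987 in
Initial abstraction Ia = S/5 = (230/77)/5 = 46/77 ≈ 0.597 in
P − Ia = 7.550 − 0.597 = 10707/1540 ≈ 6.953 in (> 0, runoff occurs)
Q: (10707/1540)² ÷ (15307/1540) = 114639849/23572780 in (≈ 4.863 in)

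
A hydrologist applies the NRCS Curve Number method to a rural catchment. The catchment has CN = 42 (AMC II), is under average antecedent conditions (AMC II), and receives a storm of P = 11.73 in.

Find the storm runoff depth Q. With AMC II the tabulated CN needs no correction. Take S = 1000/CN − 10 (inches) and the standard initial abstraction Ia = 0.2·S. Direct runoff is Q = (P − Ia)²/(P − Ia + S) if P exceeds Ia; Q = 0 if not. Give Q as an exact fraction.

Average conditions: CN = 42 (no AMC adjustment).
S = 1000/42 − 10 = 290/21 in ≈ 13.810 in
Ia = 0.2·(290/21) = 58/21 in ≈ 2.762 in
Since P=11.730 > Ia=2.762: effective rainfall P−Ia = 18833/2100 in
Runoff Q = (P−Ia)²/(P−Ia+S) = (8.968)²/(8.968+13.810) = 354681889/100449300 ≈ 3.531 in

Q = 354681889/100449300 in ≈ 3.531 in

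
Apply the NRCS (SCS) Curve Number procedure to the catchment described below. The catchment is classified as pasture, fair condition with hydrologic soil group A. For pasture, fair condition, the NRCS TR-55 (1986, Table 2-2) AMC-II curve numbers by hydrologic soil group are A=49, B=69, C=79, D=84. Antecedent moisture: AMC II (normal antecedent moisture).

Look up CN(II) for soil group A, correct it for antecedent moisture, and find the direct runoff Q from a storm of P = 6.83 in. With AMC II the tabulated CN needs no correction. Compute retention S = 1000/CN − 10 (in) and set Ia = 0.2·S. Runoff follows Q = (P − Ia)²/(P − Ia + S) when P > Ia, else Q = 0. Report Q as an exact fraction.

NRCS table: pasture, fair condition, soil group A → CN(II) = 49
CN(II) = 49; AMC II needs no correction.
Retention S: 1000/CN − 10 with CN=49.000 → S = 510/49 ≈ 10.408 in
Initial abstraction Ia = S/5 = (510/49)/5 = 102/49 ≈ 2.082 in
P − Ia = 6.830 − 2.082 = 23267/4900 ≈ 4.748 in (> 0, runoff occurs)
Runoff Q = (P−Ia)²/(P−Ia+S) = (4.748)²/(4.748+10.408) = 541353289/363908300 ≈ 1.488 in

Q = 541353289/363908300 in ≈ 1.488 in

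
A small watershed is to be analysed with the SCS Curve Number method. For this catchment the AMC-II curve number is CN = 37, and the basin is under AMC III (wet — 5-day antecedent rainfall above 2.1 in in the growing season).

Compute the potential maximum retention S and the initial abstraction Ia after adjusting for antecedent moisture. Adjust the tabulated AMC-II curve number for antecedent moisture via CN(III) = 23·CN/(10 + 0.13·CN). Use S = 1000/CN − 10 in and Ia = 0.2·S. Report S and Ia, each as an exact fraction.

S = 6300/851 in ≈ 7.403 in; Ia = 1260/851 in ≈ 1.481 in

Adjust CN=37 to AMC III: 23·37/(10 + 0.13·37) → 851 ÷ (1481/100) = 85100/1481 ≈ 57.461
Retention S: 1000/CN − 10 with CN=57.461 → S = 6300/851 ≈ 7.403 in
Initial abstraction Ia = S/5 = (6300/851)/5 = 1260/851 ≈ 1.481 in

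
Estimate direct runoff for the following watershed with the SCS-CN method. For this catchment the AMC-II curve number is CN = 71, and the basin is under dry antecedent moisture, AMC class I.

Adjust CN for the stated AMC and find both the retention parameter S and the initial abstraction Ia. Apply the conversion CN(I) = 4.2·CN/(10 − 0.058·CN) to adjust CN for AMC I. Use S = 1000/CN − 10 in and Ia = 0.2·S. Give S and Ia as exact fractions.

CN(I) from CN(II)=71: (4.2·71)/(10 − 0.058·71) = 149100/2941 ≈ 50.697
Max retention: S = 1000/(149100/2941) − 10 = 14500/1491 in (≈ 9.725 in)
Ia = 0.2·(14500/1491) = 2900/1491 in ≈ 1.945 in

S = 14500/1491 in ≈ 9.725 in; Ia = 2900/1491 in ≈ 1.945 in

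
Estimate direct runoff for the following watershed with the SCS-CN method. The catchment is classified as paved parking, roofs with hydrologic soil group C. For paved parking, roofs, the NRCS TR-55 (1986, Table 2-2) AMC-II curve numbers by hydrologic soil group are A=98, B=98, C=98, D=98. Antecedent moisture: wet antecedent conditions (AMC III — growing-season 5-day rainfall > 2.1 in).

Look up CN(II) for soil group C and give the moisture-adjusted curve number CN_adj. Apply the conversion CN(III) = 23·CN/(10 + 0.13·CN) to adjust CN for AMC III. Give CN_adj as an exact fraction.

CN_adj = 112700/1137 ≈ 99.120

NRCS table: paved parking, roofs, soil group C → CN(II) = 98
CN(III) from CN(II)=98: (23·98)/(10 + 0.13·98) = 112700/1137 ≈ 99.120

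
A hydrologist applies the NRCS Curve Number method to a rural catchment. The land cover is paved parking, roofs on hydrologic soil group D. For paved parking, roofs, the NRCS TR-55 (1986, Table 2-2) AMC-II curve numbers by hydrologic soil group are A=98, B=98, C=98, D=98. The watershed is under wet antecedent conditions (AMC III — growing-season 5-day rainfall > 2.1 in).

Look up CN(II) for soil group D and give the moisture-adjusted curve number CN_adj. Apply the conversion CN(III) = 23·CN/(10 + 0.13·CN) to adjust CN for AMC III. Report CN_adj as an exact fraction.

NRCS table: paved parking, roofs, soil group D → CN(II) = 98
Adjust CN=98 to AMC III: 23·98/(10 + 0.13·98) → 2254 ÷ (1137/50) = 112700/1137 ≈ 99.120

CN_adj = 112700/1137 ≈ 99.120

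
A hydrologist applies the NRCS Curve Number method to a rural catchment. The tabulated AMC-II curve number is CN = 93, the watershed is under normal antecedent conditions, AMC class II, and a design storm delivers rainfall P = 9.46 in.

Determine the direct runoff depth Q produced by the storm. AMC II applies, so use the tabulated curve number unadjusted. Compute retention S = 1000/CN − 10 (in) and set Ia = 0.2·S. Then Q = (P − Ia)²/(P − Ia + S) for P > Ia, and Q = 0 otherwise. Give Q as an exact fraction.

CN(II) = 93; AMC II needs no correction.
Max retention: S = 1000/93 − 10 = 70/93 in (≈ 0.753 in)
Initial abstraction Ia = S/5 = (70/93)/5 = 14/93 ≈ 0.151 in
Since P=9.460 > Ia=0.151: effective rainfall P−Ia = 43289/4650 in
Q: (43289/4650)² ÷ (46789/4650) = 1873937521/217568850 in (≈ 8.613 in)

Q = 1873937521/217568850 in ≈ 8.613 in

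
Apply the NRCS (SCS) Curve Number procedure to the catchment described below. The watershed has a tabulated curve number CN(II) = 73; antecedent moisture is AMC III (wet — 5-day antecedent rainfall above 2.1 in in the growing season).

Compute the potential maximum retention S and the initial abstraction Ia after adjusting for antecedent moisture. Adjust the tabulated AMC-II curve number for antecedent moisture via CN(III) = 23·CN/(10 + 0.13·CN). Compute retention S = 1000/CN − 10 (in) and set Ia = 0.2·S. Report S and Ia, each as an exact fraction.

S = 2700/1679 in ≈ 1.608 in; Ia = 540/1679 in ≈ 0.322 in

Wet (AMC III): CN(III) = 23·73/(10 + 0.13·73) = 1679/(1949/100) = 167900/1949 ≈ 86.147
Retention S: 1000/CN − 10 with CN=86.147 → S = 2700/1679 ≈ 1.608 in
Ia = 0.2·(2700/1679) = 540/1679 in ≈ 0.322 in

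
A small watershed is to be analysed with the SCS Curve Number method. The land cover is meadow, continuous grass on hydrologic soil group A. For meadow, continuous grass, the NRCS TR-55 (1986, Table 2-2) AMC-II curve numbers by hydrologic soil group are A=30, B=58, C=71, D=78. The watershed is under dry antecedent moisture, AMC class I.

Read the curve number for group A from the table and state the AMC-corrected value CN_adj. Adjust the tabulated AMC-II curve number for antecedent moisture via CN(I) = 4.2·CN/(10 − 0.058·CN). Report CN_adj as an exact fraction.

CN_adj = 900/59 ≈ 15.254

NRCS table: meadow, continuous grass, soil group A → CN(II) = 30
Dry (AMC I): CN(I) = 4.2·30/(10 − 0.058·30) = 126/(413/50) = 900/59 ≈ 15.254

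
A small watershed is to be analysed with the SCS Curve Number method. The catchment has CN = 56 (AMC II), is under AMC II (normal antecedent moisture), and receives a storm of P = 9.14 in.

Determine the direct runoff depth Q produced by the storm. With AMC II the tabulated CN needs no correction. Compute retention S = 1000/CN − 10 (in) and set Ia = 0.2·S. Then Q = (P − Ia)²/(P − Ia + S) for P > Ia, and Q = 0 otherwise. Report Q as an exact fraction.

Q = 7017201/1889650 in ≈ 3.713 in

AMC II — tabulated CN = 56 applies directly.
Max retention: S = 1000/56 − 10 = 55/7 in (≈ 7.857 in)
Ia = 0.2·(55/7) = 11/7 in ≈ 1.571 in
Excess rainfall: 9.140 − 1.571 = 7.569 in; P > Ia so Q > 0
Q = (2649/350)²/((2649/350) + 55/7) = (7017201/122500)/(5399/350) = 7017201/1889650 in ≈ 3.713 in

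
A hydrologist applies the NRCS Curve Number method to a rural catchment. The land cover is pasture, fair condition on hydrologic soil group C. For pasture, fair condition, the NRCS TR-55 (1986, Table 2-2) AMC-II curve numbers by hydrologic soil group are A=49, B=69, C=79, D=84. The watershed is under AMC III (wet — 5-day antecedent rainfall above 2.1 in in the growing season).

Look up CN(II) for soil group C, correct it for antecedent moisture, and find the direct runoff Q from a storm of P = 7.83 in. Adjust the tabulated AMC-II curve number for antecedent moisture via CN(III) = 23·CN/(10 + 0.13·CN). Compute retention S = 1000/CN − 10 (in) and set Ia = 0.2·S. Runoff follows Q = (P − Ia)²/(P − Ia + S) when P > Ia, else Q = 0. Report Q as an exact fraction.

Q = 635454288507/96344062900 in ≈ 6.596 in

NRCS table: pasture, fair condition, soil group C → CN(II) = 79
CN(III) from CN(II)=79: (23·79)/(10 + 0.13·79) = 181700/2027 ≈ 89.640
S = 1000/(181700/2027) − 10 = 2100/1817 in ≈ 1.156 in
Ia = 0.2·(2100/1817) = 420/1817 in ≈ 0.231 in
Since P=7.830 > Ia=0.231: effective rainfall P−Ia = 1380711/181700 in
Runoff Q = (P−Ia)²/(P−Ia+S) = (7.599)²/(7.599+1.156) = 635454288507/96344062900 ≈ 6.596 in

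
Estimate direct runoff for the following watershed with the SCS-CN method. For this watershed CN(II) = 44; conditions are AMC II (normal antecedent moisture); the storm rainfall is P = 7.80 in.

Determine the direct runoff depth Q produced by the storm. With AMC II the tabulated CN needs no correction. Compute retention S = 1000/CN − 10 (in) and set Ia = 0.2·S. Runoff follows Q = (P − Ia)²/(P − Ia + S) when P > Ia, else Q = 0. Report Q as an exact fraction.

Q = 83521/54395 in ≈ 1.535 in

Average conditions: CN = 44 (no AMC adjustment).
Retention S: 1000/CN − 10 with CN=44.000 → S = 140/11 ≈ 12.727 in
Ia = 0.2·(140/11) = 28/11 in ≈ 2.545 in
Excess rainfall: 7.800 − 2.545 = 5.255 in; P > Ia so Q > 0
Q = (289/55)²/((289/55) + 140/11) = (83521/3025)/(989/55) = 83521/54395 in ≈ 1.535 in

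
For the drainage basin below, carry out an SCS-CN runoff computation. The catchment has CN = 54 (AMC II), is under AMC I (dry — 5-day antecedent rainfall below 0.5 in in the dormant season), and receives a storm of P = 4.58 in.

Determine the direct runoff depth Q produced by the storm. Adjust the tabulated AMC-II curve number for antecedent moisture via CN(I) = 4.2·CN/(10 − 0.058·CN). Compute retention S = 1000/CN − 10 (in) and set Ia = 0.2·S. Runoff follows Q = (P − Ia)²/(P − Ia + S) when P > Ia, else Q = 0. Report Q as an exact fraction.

CN(I) from CN(II)=54: (4.2·54)/(10 − 0.058·54) = 56700/1717 ≈ 33.023
S = 1000/(56700/1717) − 10 = 11500/567 in ≈ 20.282 in
Ia = 0.2S: 0.2·20.282 = 4.056 in (exactly 2300/567)
Excess rainfall: 4.580 − 4.056 = 0.524 in; P > Ia so Q > 0
Runoff Q = (P−Ia)²/(P−Ia+S) = (0.524)²/(0.524+20.282) = 220314649/16722049050 ≈ 0.013 in

Q = 220314649/16722049050 in ≈ 0.013 in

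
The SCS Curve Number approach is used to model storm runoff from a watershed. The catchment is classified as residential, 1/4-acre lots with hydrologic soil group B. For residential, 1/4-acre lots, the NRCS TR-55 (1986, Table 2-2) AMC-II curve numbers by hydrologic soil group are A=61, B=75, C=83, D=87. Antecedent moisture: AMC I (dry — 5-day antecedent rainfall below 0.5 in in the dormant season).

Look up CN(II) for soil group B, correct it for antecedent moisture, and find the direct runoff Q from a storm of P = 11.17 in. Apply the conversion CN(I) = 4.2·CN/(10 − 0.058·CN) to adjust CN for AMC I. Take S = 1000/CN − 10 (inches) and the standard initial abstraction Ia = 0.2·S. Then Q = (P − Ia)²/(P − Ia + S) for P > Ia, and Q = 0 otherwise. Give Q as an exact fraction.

Q = 3644657641/695337300 in ≈ 5.242 in

NRCS table: residential, 1/4-acre lots, soil group B → CN(II) = 75
Dry (AMC I): CN(I) = 4.2·75/(10 − 0.058·75) = 315/(113/20) = 6300/113 ≈ 55.752
Retention S: 1000/CN − 10 with CN=55.752 → S = 500/63 ≈ 7.937 in
Initial abstraction Ia = S/5 = (500/63)/5 = 100/63 ≈ 1.587 in
Excess rainfall: 11.170 − 1.587 = 9.583 in; P > Ia so Q > 0
Q = (60371/6300)²/((60371/6300) + 500/63) = (3644657641/39690000)/(110371/6300) = 3644657641/695337300 in ≈ 5.242 in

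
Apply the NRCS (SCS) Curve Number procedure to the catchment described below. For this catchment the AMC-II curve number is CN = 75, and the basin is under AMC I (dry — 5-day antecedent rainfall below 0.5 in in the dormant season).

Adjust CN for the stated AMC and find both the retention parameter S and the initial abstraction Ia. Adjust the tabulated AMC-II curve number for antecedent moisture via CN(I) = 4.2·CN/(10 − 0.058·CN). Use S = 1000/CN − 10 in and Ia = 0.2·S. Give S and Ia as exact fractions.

Dry (AMC I): CN(I) = 4.2·75/(10 − 0.058·75) = 315/(113/20) = 6300/113 ≈ 55.752
S = 1000/(6300/113) − 10 = 500/63 in ≈ 7.937 in
Ia = 0.2·(500/63) = 100/63 in ≈ 1.587 in

S = 500/63 in ≈ 7.937 in; Ia = 100/63 in ≈ 1.587 in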